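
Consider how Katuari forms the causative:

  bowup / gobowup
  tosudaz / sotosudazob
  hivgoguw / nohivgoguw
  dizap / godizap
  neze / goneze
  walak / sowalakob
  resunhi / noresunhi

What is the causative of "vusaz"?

"vusaz" ends in -z. The one such stem in the data (tosudaz → sotosudazob) adds so- … -ob around the stem, so the same rule applies.
The other patterns: stems ending in -e or -p add the prefix go-; stems ending in -i or -w add the prefix no-.
So vusaz → sovusazob.

sovusazob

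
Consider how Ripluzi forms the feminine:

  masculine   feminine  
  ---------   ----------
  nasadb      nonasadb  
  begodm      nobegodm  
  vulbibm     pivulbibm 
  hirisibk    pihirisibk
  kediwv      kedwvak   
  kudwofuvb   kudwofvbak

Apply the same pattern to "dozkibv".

"dozkibv" has second-to-last letter 'b'. The stems whose second-to-last letter is 'b' (vulbibm → pivulbibm, hirisibk → pihirisibk) add the prefix pi-.
The other patterns: stems whose second-to-last letter is 'd' add the prefix no-; stems whose second-to-last letter is 'v' or 'w' delete the last vowel and add -ak.
So dozkibv → pidozkibv.

pidozkibv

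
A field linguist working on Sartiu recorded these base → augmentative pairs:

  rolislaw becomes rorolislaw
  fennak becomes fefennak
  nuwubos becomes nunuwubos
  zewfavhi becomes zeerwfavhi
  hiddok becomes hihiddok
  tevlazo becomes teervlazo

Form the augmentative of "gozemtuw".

"gozemtuw" ends in a consonant. The stems ending in a consonant (nuwubos → nunuwubos, hiddok → hihiddok, fennak → fefennak) repeat the first consonant+vowel as a prefix.
The other pattern: stems ending in a vowel insert -er- after the first vowel.
So gozemtuw → gogozemtuw.

gogozemtuw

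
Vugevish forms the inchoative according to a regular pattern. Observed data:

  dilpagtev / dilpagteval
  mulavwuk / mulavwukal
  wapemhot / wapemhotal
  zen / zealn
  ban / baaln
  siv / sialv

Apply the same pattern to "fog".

foalg

dilpagtev and siv both end in -v yet inflect differently (dilpagteval, sialv), so the final letter is not what conditions the rule; the number of vowels is.
"fog" has 1 vowel. The stems with 1 vowel (zen → zealn, ban → baaln, siv → sialv) insert -al- after the first vowel.
The other pattern: stems with 3 vowels add -al.
So fog → foalg.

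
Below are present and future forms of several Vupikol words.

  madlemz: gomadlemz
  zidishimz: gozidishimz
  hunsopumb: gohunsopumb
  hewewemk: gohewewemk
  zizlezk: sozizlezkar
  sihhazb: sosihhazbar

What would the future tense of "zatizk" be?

sozatizkar

hewewemk and zizlezk both end in -k yet inflect differently (gohewewemk, sozizlezkar), so the final letter is not what conditions the rule; the second-to-last letter is.
"zatizk" has second-to-last letter 'z'. The stems whose second-to-last letter is 'z' (zizlezk → sozizlezkar, sihhazb → sosihhazbar) add so- … -ar around the stem.
So zatizk → sozatizkar.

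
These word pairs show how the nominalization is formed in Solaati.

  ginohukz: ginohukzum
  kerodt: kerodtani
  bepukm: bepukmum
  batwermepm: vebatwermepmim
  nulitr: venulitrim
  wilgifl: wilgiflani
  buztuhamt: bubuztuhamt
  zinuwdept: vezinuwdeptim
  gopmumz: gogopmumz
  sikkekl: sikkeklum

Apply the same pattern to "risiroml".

ririsiroml

sikkekl and wilgifl both end in -l yet inflect differently (sikkeklum, wilgiflani), so the final letter is not what conditions the rule; the second-to-last letter is.
"risiroml" has second-to-last letter 'm'. The stems whose second-to-last letter is 'm' (buztuhamt → bubuztuhamt, gopmumz → gogopmumz) repeat the first consonant+vowel as a prefix.
The other patterns: stems whose second-to-last letter is 'k' add -um; stems whose second-to-last letter is 'd' or 'f' add -ani; stems whose second-to-last letter is 'p' or 't' add ve- … -im around the stem.
So risiroml → ririsiroml.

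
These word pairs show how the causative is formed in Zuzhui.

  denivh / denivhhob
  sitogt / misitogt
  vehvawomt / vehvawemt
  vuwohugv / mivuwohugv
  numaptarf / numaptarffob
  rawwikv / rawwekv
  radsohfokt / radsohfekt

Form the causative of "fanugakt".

fanugekt

vuwohugv and rawwikv both end in -v yet inflect differently (mivuwohugv, rawwekv), so the final letter is not what conditions the rule; the second-to-last letter is.
"fanugakt" has second-to-last letter 'k'. The stems whose second-to-last letter is 'k' (rawwikv → rawwekv, radsohfokt → radsohfekt) change the last vowel to 'e'.
The other patterns: stems whose second-to-last letter is 'g' add the prefix mi-; stems whose second-to-last letter is 'r' or 'v' double the final consonant and add -ob.
So fanugakt → fanugekt.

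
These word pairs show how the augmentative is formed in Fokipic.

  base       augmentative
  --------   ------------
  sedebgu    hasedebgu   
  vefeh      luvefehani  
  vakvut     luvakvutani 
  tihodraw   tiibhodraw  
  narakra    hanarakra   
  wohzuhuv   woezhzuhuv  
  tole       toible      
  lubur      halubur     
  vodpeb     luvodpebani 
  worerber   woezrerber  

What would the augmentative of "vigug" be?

luvigugani

worerber and lubur both end in -r yet inflect differently (woezrerber, halubur), so the final letter is not what conditions the rule; the first letter is.
"vigug" begins with v-. The stems beginning with v- (vefeh → luvefehani, vakvut → luvakvutani, vodpeb → luvodpebani) add lu- … -ani around the stem.
The other patterns: stems beginning with w- insert -ez- after the first vowel; stems beginning with t- insert -ib- after the first vowel; stems beginning with l-, n- or s- add the prefix ha-.
So vigug → luvigugani.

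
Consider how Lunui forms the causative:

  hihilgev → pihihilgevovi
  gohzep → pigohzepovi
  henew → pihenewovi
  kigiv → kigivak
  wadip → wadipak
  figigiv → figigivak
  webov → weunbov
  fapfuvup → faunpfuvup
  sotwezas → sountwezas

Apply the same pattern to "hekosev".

hihilgev and kigiv both end in -v yet inflect differently (pihihilgevovi, kigivak), so the final letter is not what conditions the rule; the last vowel is.
"hekosev" has last vowel 'e'. The stems whose last vowel is 'e' (hihilgev → pihihilgevovi, gohzep → pigohzepovi, henew → pihenewovi) add pi- … -ovi around the stem.
So hekosev → pihekosevovi.

pihekosevovi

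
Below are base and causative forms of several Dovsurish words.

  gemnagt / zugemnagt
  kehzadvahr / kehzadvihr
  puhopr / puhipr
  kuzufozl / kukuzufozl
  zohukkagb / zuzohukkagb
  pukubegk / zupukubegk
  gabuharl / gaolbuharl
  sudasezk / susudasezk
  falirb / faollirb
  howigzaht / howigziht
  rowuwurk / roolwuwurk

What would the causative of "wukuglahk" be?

pukubegk and rowuwurk both end in -k yet inflect differently (zupukubegk, roolwuwurk), so the final letter is not what conditions the rule; the second-to-last letter is.
"wukuglahk" has second-to-last letter 'h'. The stems whose second-to-last letter is 'h' (howigzaht → howigziht, kehzadvahr → kehzadvihr) change the last vowel to 'i'.
So wukuglahk → wukuglihk.

wukuglihk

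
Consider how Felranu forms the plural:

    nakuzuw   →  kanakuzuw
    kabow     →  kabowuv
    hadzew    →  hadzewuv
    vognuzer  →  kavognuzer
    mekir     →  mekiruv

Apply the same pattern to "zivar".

mekir and vognuzer both end in -r yet inflect differently (mekiruv, kavognuzer), so the final letter is not what conditions the rule; the number of vowels is.
"zivar" has 2 vowels. The stems with 2 vowels (mekir → mekiruv, hadzew → hadzewuv, kabow → kabowuv) add -uv.
So zivar → zivaruv.

zivaruv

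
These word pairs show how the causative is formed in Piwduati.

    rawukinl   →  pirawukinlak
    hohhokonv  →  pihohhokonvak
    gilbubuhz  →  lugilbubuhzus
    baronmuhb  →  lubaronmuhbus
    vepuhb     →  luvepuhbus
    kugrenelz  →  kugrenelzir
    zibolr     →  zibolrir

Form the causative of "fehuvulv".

fehuvulvir

gilbubuhz and kugrenelz both end in -z yet inflect differently (lugilbubuhzus, kugrenelzir), so the final letter is not what conditions the rule; the second-to-last letter is.
"fehuvulv" has second-to-last letter 'l'. The stems whose second-to-last letter is 'l' (kugrenelz → kugrenelzir, zibolr → zibolrir) add -ir.
So fehuvulv → fehuvulvir.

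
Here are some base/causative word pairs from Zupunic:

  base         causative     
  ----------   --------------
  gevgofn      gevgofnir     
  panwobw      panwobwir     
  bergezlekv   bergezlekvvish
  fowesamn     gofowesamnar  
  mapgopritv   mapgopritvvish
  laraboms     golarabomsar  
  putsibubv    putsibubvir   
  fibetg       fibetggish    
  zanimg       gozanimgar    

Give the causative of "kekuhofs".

kekuhofsir

gevgofn and fowesamn both end in -n yet inflect differently (gevgofnir, gofowesamnar), so the final letter is not what conditions the rule; the second-to-last letter is.
"kekuhofs" has second-to-last letter 'f'. The one such stem in the data (gevgofn → gevgofnir) adds -ir, so the same rule applies.
The other patterns: stems whose second-to-last letter is 'm' add go- … -ar around the stem; stems whose second-to-last letter is 'k' or 't' double the final consonant and add -ish.
So kekuhofs → kekuhofsir.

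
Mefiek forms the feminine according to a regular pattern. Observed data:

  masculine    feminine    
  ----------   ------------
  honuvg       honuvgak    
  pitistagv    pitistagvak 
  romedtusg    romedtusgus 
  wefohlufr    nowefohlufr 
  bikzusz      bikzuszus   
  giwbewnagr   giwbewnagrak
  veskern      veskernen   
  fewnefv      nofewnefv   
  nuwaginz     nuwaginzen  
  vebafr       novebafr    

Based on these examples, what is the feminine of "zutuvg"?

"zutuvg" has second-to-last letter 'v'. The one such stem in the data (honuvg → honuvgak) adds -ak, so the same rule applies.
So zutuvg → zutuvgak.

zutuvgak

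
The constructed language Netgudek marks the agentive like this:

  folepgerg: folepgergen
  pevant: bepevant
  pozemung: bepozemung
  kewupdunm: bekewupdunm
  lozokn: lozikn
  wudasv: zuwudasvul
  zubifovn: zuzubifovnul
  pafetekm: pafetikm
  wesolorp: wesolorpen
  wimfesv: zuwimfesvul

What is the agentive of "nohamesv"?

zunohamesvul

folepgerg and pozemung both end in -g yet inflect differently (folepgergen, bepozemung), so the final letter is not what conditions the rule; the second-to-last letter is.
"nohamesv" has second-to-last letter 's'. The stems whose second-to-last letter is 's' (wudasv → zuwudasvul, wimfesv → zuwimfesvul) add zu- … -ul around the stem.
The other patterns: stems whose second-to-last letter is 'k' change the last vowel to 'i'; stems whose second-to-last letter is 'r' add -en; stems whose second-to-last letter is 'n' add the prefix be-.
So nohamesv → zunohamesvul.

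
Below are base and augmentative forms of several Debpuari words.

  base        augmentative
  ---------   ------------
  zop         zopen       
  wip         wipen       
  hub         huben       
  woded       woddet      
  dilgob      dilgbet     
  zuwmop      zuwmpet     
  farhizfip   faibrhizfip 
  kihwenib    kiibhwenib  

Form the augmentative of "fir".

firen

hub and dilgob both end in -b yet inflect differently (huben, dilgbet), so the final letter is not what conditions the rule; the number of vowels is.
"fir" has 1 vowel. The stems with 1 vowel (zop → zopen, wip → wipen, hub → huben) add -en.
The other patterns: stems with 2 vowels delete the last vowel and add -et; stems with 3 vowels insert -ib- after the first vowel.
So fir → firen.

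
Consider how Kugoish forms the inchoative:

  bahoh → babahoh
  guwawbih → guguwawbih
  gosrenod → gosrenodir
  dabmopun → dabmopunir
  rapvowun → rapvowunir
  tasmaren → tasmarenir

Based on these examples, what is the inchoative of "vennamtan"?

"vennamtan" ends in -n. The stems ending in -n (dabmopun → dabmopunir, rapvowun → rapvowunir, tasmaren → tasmarenir) add -ir.
So vennamtan → vennamtanir.

vennamtanir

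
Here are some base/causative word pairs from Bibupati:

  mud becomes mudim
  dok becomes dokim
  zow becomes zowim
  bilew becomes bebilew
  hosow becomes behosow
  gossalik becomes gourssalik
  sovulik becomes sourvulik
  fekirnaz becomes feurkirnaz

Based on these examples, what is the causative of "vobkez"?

zow and bilew both end in -w yet inflect differently (zowim, bebilew), so the final letter is not what conditions the rule; the number of vowels is.
"vobkez" has 2 vowels. The stems with 2 vowels (bilew → bebilew, hosow → behosow) add the prefix be-.
So vobkez → bevobkez.

bevobkez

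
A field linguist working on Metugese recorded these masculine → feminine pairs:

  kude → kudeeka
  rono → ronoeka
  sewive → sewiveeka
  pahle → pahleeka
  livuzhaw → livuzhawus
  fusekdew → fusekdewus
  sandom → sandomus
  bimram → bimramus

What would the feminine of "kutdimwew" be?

"kutdimwew" ends in a consonant. The stems ending in a consonant (livuzhaw → livuzhawus, fusekdew → fusekdewus, sandom → sandomus) add -us.
The other pattern: stems ending in a vowel add -eka.
So kutdimwew → kutdimwewus.

kutdimwewus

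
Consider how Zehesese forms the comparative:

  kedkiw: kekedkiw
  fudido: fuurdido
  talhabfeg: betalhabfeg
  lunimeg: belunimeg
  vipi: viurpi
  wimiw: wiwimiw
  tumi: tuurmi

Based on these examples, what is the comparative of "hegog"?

"hegog" ends in -g. The stems ending in -g (talhabfeg → betalhabfeg, lunimeg → belunimeg) add the prefix be-.
The other patterns: stems ending in -w repeat the first consonant+vowel as a prefix; stems ending in -i or -o insert -ur- after the first vowel.
So hegog → behegog.

behegog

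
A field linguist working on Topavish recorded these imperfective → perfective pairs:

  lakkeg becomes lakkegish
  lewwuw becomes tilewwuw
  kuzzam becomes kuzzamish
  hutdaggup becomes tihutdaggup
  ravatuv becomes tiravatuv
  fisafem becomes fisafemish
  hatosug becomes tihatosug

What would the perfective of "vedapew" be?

vedapewish

"vedapew" has last vowel 'e'. The stems whose last vowel is 'e' (lakkeg → lakkegish, fisafem → fisafemish) add -ish.
The other pattern: stems whose last vowel is 'u' add the prefix ti-.
So vedapew → vedapewish.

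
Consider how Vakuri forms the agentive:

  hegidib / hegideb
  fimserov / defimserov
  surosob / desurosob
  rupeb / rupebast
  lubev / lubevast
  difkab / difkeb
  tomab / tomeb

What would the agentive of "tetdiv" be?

surosob and hegidib both end in -b yet inflect differently (desurosob, hegideb), so the final letter is not what conditions the rule; the last vowel is.
"tetdiv" has last vowel 'i'. The one such stem in the data (hegidib → hegideb) changes the last vowel to 'e' (as do difkab, tomab), so the same rule applies.
The other patterns: stems whose last vowel is 'o' add the prefix de-; stems whose last vowel is 'e' add -ast.
So tetdiv → tetdev.

tetdev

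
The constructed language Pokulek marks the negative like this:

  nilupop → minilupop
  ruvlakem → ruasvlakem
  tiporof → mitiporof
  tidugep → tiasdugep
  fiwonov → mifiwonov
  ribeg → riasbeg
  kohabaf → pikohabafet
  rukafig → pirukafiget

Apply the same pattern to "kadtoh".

mikadtoh

tidugep and nilupop both end in -p yet inflect differently (tiasdugep, minilupop), so the final letter is not what conditions the rule; the last vowel is.
"kadtoh" has last vowel 'o'. The stems whose last vowel is 'o' (fiwonov → mifiwonov, tiporof → mitiporof, nilupop → minilupop) add the prefix mi-.
So kadtoh → mikadtoh.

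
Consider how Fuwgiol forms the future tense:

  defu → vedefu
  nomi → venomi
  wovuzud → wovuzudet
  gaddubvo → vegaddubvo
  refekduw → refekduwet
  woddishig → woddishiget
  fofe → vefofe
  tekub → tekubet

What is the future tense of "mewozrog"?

mewozroget

wovuzud and defu both have last vowel 'u' yet inflect differently (wovuzudet, vedefu), so the last vowel is not what conditions the rule; whether the stem ends in a vowel or a consonant is.
"mewozrog" ends in a consonant. The stems ending in a consonant (woddishig → woddishiget, wovuzud → wovuzudet, tekub → tekubet) add -et.
The other pattern: stems ending in a vowel add the prefix ve-.
So mewozrog → mewozroget.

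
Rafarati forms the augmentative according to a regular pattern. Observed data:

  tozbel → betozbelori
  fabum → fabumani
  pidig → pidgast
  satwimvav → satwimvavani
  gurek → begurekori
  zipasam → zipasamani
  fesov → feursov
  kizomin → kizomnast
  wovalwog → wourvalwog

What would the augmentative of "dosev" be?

bedosevori

satwimvav and fesov both end in -v yet inflect differently (satwimvavani, feursov), so the final letter is not what conditions the rule; the last vowel is.
"dosev" has last vowel 'e'. The stems whose last vowel is 'e' (tozbel → betozbelori, gurek → begurekori) add be- … -ori around the stem.
So dosev → bedosevori.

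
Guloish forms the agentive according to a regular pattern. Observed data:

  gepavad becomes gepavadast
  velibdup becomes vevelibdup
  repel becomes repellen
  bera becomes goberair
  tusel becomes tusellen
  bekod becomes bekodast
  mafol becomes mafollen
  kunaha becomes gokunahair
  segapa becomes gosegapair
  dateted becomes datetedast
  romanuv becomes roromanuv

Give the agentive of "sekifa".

gosekifair

mafol and bekod both have last vowel 'o' yet inflect differently (mafollen, bekodast), so the last vowel is not what conditions the rule; the final letter is.
"sekifa" ends in -a. The stems ending in -a (segapa → gosegapair, kunaha → gokunahair, bera → goberair) add go- … -ir around the stem.
The other patterns: stems ending in -l double the final consonant and add -en; stems ending in -d add -ast; stems ending in -p or -v repeat the first consonant+vowel as a prefix.
So sekifa → gosekifair.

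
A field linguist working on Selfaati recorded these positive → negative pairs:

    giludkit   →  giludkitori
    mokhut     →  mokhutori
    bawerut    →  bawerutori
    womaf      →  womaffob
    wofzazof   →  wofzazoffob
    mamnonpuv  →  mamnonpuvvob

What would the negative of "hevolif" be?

hevoliffob

mokhut and mamnonpuv both have last vowel 'u' yet inflect differently (mokhutori, mamnonpuvvob), so the last vowel is not what conditions the rule; the final letter is.
"hevolif" ends in -f. The stems ending in -f (womaf → womaffob, wofzazof → wofzazoffob) double the final consonant and add -ob.
So hevolif → hevoliffob.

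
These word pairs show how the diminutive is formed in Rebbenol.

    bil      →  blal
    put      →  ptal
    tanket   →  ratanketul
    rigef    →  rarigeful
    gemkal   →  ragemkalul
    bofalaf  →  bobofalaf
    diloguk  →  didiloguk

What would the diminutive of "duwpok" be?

raduwpokul

"duwpok" has 2 vowels. The stems with 2 vowels (tanket → ratanketul, rigef → rarigeful, gemkal → ragemkalul) add ra- … -ul around the stem.
So duwpok → raduwpokul.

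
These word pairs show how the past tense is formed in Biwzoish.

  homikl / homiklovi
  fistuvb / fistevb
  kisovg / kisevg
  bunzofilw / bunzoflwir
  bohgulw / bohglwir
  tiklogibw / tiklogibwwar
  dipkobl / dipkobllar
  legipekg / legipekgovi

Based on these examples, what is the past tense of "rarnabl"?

legipekg and kisovg both end in -g yet inflect differently (legipekgovi, kisevg), so the final letter is not what conditions the rule; the second-to-last letter is.
"rarnabl" has second-to-last letter 'b'. The stems whose second-to-last letter is 'b' (tiklogibw → tiklogibwwar, dipkobl → dipkobllar) double the final consonant and add -ar.
The other patterns: stems whose second-to-last letter is 'k' add -ovi; stems whose second-to-last letter is 'v' change the last vowel to 'e'; stems whose second-to-last letter is 'l' delete the last vowel and add -ir.
So rarnabl → rarnabllar.

rarnabllar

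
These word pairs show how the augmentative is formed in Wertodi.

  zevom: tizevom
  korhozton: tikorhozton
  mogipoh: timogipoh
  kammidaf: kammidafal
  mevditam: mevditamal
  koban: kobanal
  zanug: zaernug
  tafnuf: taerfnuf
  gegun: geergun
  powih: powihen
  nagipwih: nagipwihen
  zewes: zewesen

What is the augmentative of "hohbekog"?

tihohbekog

"hohbekog" has last vowel 'o'. The stems whose last vowel is 'o' (zevom → tizevom, korhozton → tikorhozton, mogipoh → timogipoh) add the prefix ti-.
The other patterns: stems whose last vowel is 'a' add -al; stems whose last vowel is 'u' insert -er- after the first vowel; stems whose last vowel is 'e' or 'i' add -en.
So hohbekog → tihohbekog.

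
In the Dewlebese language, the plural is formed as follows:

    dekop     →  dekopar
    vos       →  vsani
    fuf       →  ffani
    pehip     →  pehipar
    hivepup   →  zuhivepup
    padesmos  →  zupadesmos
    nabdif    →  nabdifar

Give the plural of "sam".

smani

"sam" has 1 vowel. The stems with 1 vowel (vos → vsani, fuf → ffani) delete the last vowel and add -ani.
The other patterns: stems with 2 vowels add -ar; stems with 3 vowels add the prefix zu-.
So sam → smani.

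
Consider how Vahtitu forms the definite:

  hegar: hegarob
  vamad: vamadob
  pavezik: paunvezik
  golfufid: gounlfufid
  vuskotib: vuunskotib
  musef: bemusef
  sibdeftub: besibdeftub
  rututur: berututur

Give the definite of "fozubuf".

befozubuf

vamad and golfufid both end in -d yet inflect differently (vamadob, gounlfufid), so the final letter is not what conditions the rule; the last vowel is.
"fozubuf" has last vowel 'u'. The stems whose last vowel is 'u' (sibdeftub → besibdeftub, rututur → berututur) add the prefix be-.
So fozubuf → befozubuf.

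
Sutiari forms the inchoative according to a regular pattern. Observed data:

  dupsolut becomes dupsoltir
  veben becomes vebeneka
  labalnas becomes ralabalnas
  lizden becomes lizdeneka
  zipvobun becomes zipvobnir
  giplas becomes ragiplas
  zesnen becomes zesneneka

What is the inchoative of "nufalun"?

zipvobun and veben both end in -n yet inflect differently (zipvobnir, vebeneka), so the final letter is not what conditions the rule; the last vowel is.
"nufalun" has last vowel 'u'. The stems whose last vowel is 'u' (zipvobun → zipvobnir, dupsolut → dupsoltir) delete the last vowel and add -ir.
The other patterns: stems whose last vowel is 'e' add -eka; stems whose last vowel is 'a' add the prefix ra-.
So nufalun → nufalnir.

nufalnir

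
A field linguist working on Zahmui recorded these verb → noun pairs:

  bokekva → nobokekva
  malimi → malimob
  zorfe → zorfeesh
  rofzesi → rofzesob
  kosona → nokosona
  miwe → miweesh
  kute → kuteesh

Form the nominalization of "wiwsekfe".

wiwsekfeesh

"wiwsekfe" ends in -e. The stems ending in -e (kute → kuteesh, zorfe → zorfeesh, miwe → miweesh) add -esh.
The other patterns: stems ending in -i drop the final letter and add -ob; stems ending in -a add the prefix no-.
So wiwsekfe → wiwsekfeesh.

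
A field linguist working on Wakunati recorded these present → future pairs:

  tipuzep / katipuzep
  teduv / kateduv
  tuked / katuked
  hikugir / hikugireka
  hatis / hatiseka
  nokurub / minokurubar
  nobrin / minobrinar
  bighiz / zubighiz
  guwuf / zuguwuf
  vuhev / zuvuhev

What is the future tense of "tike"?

katike

teduv and vuhev both end in -v yet inflect differently (kateduv, zuvuhev), so the final letter is not what conditions the rule; the first letter is.
"tike" begins with t-. The stems beginning with t- (tipuzep → katipuzep, teduv → kateduv, tuked → katuked) add the prefix ka-.
So tike → katike.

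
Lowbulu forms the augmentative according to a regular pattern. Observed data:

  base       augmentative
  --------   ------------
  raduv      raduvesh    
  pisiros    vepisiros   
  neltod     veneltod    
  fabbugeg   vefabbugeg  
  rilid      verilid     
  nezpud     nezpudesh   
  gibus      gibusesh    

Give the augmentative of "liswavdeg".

nezpud and rilid both end in -d yet inflect differently (nezpudesh, verilid), so the final letter is not what conditions the rule; the last vowel is.
"liswavdeg" has last vowel 'e'. The one such stem in the data (fabbugeg → vefabbugeg) adds the prefix ve-, so the same rule applies.
The other pattern: stems whose last vowel is 'u' add -esh.
So liswavdeg → veliswavdeg.

veliswavdeg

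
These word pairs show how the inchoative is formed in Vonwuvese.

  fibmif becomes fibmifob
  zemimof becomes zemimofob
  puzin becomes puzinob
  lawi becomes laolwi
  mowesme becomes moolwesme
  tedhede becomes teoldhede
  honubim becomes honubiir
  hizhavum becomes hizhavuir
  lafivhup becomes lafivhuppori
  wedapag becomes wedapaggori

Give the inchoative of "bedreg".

fibmif and lawi both have last vowel 'i' yet inflect differently (fibmifob, laolwi), so the last vowel is not what conditions the rule; the final letter is.
"bedreg" ends in -g. The one such stem in the data (wedapag → wedapaggori) doubles the final consonant and adds -ori (as does lafivhup), so the same rule applies.
So bedreg → bedreggori.

bedreggori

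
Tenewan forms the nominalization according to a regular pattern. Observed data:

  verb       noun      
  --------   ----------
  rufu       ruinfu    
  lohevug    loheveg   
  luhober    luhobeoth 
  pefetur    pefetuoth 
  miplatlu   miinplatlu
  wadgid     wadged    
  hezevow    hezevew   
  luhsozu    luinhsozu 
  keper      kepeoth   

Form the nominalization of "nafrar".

pefetur and luhsozu both have last vowel 'u' yet inflect differently (pefetuoth, luinhsozu), so the last vowel is not what conditions the rule; the final letter is.
"nafrar" ends in -r. The stems ending in -r (luhober → luhobeoth, keper → kepeoth, pefetur → pefetuoth) drop the final letter and add -oth.
So nafrar → nafraoth.

nafraoth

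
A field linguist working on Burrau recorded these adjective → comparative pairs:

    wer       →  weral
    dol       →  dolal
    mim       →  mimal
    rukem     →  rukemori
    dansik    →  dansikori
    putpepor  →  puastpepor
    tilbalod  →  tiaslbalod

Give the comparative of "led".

"led" has 1 vowel. The stems with 1 vowel (wer → weral, dol → dolal, mim → mimal) add -al.
So led → ledal.

ledal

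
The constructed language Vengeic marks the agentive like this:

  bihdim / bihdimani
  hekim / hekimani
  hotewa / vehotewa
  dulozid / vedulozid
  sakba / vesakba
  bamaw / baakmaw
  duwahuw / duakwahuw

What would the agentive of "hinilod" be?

bihdim and dulozid both have last vowel 'i' yet inflect differently (bihdimani, vedulozid), so the last vowel is not what conditions the rule; the final letter is.
"hinilod" ends in -d. The one such stem in the data (dulozid → vedulozid) adds the prefix ve-, so the same rule applies.
So hinilod → vehinilod.

vehinilod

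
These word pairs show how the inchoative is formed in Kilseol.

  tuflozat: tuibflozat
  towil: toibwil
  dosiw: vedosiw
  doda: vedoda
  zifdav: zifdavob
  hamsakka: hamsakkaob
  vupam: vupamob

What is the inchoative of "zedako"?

doda and hamsakka both end in -a yet inflect differently (vedoda, hamsakkaob), so the final letter is not what conditions the rule; the first letter is.
"zedako" begins with z-. The one such stem in the data (zifdav → zifdavob) adds -ob, so the same rule applies.
So zedako → zedakoob.

zedakoob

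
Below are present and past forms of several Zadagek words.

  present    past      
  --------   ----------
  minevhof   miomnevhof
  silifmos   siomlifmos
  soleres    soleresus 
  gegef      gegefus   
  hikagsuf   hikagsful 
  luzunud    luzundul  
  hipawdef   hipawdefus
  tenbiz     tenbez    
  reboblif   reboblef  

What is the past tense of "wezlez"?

wezlezus

"wezlez" has last vowel 'e'. The stems whose last vowel is 'e' (gegef → gegefus, hipawdef → hipawdefus, soleres → soleresus) add -us.
The other patterns: stems whose last vowel is 'o' insert -om- after the first vowel; stems whose last vowel is 'u' delete the last vowel and add -ul; stems whose last vowel is 'i' change the last vowel to 'e'.
So wezlez → wezlezus.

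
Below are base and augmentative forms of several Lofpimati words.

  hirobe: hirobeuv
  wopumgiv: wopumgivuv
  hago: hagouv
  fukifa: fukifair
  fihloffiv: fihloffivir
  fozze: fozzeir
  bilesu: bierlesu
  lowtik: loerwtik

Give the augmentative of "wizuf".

wizufuv

wopumgiv and fihloffiv both end in -v yet inflect differently (wopumgivuv, fihloffivir), so the final letter is not what conditions the rule; the first letter is.
"wizuf" begins with w-. The one such stem in the data (wopumgiv → wopumgivuv) adds -uv, so the same rule applies.
So wizuf → wizufuv.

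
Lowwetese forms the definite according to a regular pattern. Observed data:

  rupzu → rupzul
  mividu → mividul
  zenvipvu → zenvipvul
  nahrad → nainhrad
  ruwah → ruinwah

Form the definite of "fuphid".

"fuphid" ends in -d. The one such stem in the data (nahrad → nainhrad) inserts -in- after the first vowel (as does ruwah), so the same rule applies.
So fuphid → fuinphid.

fuinphid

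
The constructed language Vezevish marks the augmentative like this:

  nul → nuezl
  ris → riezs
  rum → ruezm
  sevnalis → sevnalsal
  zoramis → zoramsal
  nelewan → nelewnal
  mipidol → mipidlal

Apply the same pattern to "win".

wiezn

"win" has 1 vowel. The stems with 1 vowel (nul → nuezl, ris → riezs, rum → ruezm) insert -ez- after the first vowel.
So win → wiezn.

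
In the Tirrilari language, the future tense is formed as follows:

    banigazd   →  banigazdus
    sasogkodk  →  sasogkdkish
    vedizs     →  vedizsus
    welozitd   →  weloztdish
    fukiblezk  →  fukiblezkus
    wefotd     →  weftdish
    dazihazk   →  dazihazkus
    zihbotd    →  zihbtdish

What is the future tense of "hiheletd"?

hiheltdish

banigazd and wefotd both end in -d yet inflect differently (banigazdus, weftdish), so the final letter is not what conditions the rule; the second-to-last letter is.
"hiheletd" has second-to-last letter 't'. The stems whose second-to-last letter is 't' (wefotd → weftdish, zihbotd → zihbtdish, welozitd → weloztdish) delete the last vowel and add -ish.
So hiheletd → hiheltdish.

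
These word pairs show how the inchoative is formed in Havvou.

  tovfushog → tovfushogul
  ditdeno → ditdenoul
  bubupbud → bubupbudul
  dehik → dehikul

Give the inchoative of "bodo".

bodoul

Every pair shown (tovfushog → tovfushogul, ditdeno → ditdenoul, bubupbud → bubupbudul, …) follows the same rule: add -ul.
So bodo → bodoul.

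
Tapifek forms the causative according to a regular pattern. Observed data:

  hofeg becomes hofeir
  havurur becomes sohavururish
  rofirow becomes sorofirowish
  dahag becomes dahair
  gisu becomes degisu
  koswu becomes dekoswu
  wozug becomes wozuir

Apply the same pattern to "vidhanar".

gisu and wozug both have last vowel 'u' yet inflect differently (degisu, wozuir), so the last vowel is not what conditions the rule; the final letter is.
"vidhanar" ends in -r. The one such stem in the data (havurur → sohavururish) adds so- … -ish around the stem, so the same rule applies.
So vidhanar → sovidhanarish.

sovidhanarish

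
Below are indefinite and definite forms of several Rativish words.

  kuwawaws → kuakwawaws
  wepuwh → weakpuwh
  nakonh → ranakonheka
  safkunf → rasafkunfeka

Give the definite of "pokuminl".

rapokuminleka

wepuwh and nakonh both end in -h yet inflect differently (weakpuwh, ranakonheka), so the final letter is not what conditions the rule; the second-to-last letter is.
"pokuminl" has second-to-last letter 'n'. The stems whose second-to-last letter is 'n' (nakonh → ranakonheka, safkunf → rasafkunfeka) add ra- … -eka around the stem.
The other pattern: stems whose second-to-last letter is 'w' insert -ak- after the first vowel.
So pokuminl → rapokuminleka.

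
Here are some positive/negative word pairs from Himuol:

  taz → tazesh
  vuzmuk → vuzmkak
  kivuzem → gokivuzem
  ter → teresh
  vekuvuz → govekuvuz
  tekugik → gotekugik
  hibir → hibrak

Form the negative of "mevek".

mevkak

"mevek" has 2 vowels. The stems with 2 vowels (hibir → hibrak, vuzmuk → vuzmkak) delete the last vowel and add -ak.
The other patterns: stems with 1 vowel add -esh; stems with 3 vowels add the prefix go-.
So mevek → mevkak.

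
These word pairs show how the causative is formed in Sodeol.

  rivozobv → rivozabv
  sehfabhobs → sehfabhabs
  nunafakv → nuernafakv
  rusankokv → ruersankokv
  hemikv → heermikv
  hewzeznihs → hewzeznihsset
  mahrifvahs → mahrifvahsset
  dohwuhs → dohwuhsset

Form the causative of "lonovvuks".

"lonovvuks" has second-to-last letter 'k'. The stems whose second-to-last letter is 'k' (nunafakv → nuernafakv, rusankokv → ruersankokv, hemikv → heermikv) insert -er- after the first vowel.
So lonovvuks → loernovvuks.

loernovvuks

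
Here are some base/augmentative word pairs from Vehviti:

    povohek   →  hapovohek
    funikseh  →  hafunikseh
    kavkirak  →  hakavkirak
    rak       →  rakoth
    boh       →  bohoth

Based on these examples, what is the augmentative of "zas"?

rak and povohek both end in -k yet inflect differently (rakoth, hapovohek), so the final letter is not what conditions the rule; the number of vowels is.
"zas" has 1 vowel. The stems with 1 vowel (boh → bohoth, rak → rakoth) add -oth.
So zas → zasoth.

zasoth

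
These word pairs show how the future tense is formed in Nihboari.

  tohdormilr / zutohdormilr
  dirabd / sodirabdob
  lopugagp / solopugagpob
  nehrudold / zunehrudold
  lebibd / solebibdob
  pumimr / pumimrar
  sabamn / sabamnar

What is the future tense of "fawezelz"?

zufawezelz

tohdormilr and pumimr both end in -r yet inflect differently (zutohdormilr, pumimrar), so the final letter is not what conditions the rule; the second-to-last letter is.
"fawezelz" has second-to-last letter 'l'. The stems whose second-to-last letter is 'l' (nehrudold → zunehrudold, tohdormilr → zutohdormilr) add the prefix zu-.
The other patterns: stems whose second-to-last letter is 'm' add -ar; stems whose second-to-last letter is 'b' or 'g' add so- … -ob around the stem.
So fawezelz → zufawezelz.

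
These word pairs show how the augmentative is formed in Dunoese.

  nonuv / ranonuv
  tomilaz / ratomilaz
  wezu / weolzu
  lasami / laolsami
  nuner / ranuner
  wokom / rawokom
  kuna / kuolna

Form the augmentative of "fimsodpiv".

rafimsodpiv

tomilaz and kuna both have last vowel 'a' yet inflect differently (ratomilaz, kuolna), so the last vowel is not what conditions the rule; whether the stem ends in a vowel or a consonant is.
"fimsodpiv" ends in a consonant. The stems ending in a consonant (tomilaz → ratomilaz, nuner → ranuner, wokom → rawokom) add the prefix ra-.
The other pattern: stems ending in a vowel insert -ol- after the first vowel.
So fimsodpiv → rafimsodpiv.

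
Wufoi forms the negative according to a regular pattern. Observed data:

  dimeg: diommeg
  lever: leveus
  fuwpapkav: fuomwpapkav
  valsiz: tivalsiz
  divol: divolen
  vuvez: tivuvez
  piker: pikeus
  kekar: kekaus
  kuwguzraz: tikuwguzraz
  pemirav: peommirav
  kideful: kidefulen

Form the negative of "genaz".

kekar and kuwguzraz both have last vowel 'a' yet inflect differently (kekaus, tikuwguzraz), so the last vowel is not what conditions the rule; the final letter is.
"genaz" ends in -z. The stems ending in -z (kuwguzraz → tikuwguzraz, vuvez → tivuvez, valsiz → tivalsiz) add the prefix ti-.
The other patterns: stems ending in -r drop the final letter and add -us; stems ending in -l add -en; stems ending in -g or -v insert -om- after the first vowel.
So genaz → tigenaz.

tigenaz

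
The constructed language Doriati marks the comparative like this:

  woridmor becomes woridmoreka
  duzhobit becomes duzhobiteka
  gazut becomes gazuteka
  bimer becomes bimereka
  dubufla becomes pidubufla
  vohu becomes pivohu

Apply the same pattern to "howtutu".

gazut and vohu both have last vowel 'u' yet inflect differently (gazuteka, pivohu), so the last vowel is not what conditions the rule; whether the stem ends in a vowel or a consonant is.
"howtutu" ends in a vowel. The stems ending in a vowel (dubufla → pidubufla, vohu → pivohu) add the prefix pi-.
The other pattern: stems ending in a consonant add -eka.
So howtutu → pihowtutu.

pihowtutu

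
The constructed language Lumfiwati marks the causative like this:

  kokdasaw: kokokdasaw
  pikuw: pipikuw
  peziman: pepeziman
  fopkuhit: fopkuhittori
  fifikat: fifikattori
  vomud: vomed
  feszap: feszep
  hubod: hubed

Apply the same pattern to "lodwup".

lodwep

kokdasaw and fifikat both have last vowel 'a' yet inflect differently (kokokdasaw, fifikattori), so the last vowel is not what conditions the rule; the final letter is.
"lodwup" ends in -p. The one such stem in the data (feszap → feszep) changes the last vowel to 'e' (as do vomud, hubod), so the same rule applies.
The other patterns: stems ending in -n or -w repeat the first consonant+vowel as a prefix; stems ending in -t double the final consonant and add -ori.
So lodwup → lodwep.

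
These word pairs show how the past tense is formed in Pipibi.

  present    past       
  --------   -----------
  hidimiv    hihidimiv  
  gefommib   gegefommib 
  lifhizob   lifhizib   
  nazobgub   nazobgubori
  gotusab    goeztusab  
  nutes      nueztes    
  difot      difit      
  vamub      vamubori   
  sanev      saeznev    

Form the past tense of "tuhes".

"tuhes" has last vowel 'e'. The stems whose last vowel is 'e' (sanev → saeznev, nutes → nueztes) insert -ez- after the first vowel.
The other patterns: stems whose last vowel is 'o' change the last vowel to 'i'; stems whose last vowel is 'i' repeat the first consonant+vowel as a prefix; stems whose last vowel is 'u' add -ori.
So tuhes → tuezhes.

tuezhes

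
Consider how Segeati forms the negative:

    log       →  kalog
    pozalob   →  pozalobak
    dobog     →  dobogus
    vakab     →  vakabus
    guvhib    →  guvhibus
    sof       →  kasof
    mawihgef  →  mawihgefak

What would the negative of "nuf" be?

kanuf

log and dobog both end in -g yet inflect differently (kalog, dobogus), so the final letter is not what conditions the rule; the number of vowels is.
"nuf" has 1 vowel. The stems with 1 vowel (log → kalog, sof → kasof) add the prefix ka-.
The other patterns: stems with 2 vowels add -us; stems with 3 vowels add -ak.
So nuf → kanuf.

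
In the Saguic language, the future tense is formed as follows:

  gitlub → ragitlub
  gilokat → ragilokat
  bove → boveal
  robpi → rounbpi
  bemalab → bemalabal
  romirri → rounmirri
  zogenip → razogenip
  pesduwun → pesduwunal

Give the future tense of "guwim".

bemalab and gitlub both end in -b yet inflect differently (bemalabal, ragitlub), so the final letter is not what conditions the rule; the first letter is.
"guwim" begins with g-. The stems beginning with g- (gilokat → ragilokat, gitlub → ragitlub) add the prefix ra-.
The other patterns: stems beginning with r- insert -un- after the first vowel; stems beginning with b- or p- add -al.
So guwim → raguwim.

raguwim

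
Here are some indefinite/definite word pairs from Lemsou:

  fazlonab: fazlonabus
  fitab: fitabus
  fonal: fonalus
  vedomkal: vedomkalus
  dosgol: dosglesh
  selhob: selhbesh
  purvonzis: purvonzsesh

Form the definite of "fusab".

fonal and dosgol both end in -l yet inflect differently (fonalus, dosglesh), so the final letter is not what conditions the rule; the last vowel is.
"fusab" has last vowel 'a'. The stems whose last vowel is 'a' (fazlonab → fazlonabus, fitab → fitabus, fonal → fonalus) add -us.
So fusab → fusabus.

fusabus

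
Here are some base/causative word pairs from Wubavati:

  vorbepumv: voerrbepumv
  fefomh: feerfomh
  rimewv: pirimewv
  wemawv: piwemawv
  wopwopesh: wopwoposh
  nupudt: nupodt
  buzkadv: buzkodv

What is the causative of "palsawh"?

pipalsawh

vorbepumv and rimewv both end in -v yet inflect differently (voerrbepumv, pirimewv), so the final letter is not what conditions the rule; the second-to-last letter is.
"palsawh" has second-to-last letter 'w'. The stems whose second-to-last letter is 'w' (rimewv → pirimewv, wemawv → piwemawv) add the prefix pi-.
The other patterns: stems whose second-to-last letter is 'm' insert -er- after the first vowel; stems whose second-to-last letter is 'd' or 's' change the last vowel to 'o'.
So palsawh → pipalsawh.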